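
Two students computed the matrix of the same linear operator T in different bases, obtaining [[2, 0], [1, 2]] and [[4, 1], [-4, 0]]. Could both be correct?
Two matrices over a field are similar if and only if they have the same invariant factors.

Both A and B have characteristic polynomial (x - 2)^2 and minimal polynomial (x - 2)^2. Computing further, both have invariant factors (x - 2)^2. Hence A and B are similar.

Yes.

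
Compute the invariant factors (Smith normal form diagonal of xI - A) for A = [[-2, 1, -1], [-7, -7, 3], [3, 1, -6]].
The Jordan structure of A has elementary divisors (x + 5)^3. Arranging the block sizes at each eigenvalue in decreasing order and taking row products gives the invariant factors.

Invariant factors (smallest first, each dividing the next): (x + 5)^3.

Check: the last factor (x + 5)^3 is the minimal polynomial, and the product (x + 5)^3 is the characteristic polynomial.

(x + 5)^3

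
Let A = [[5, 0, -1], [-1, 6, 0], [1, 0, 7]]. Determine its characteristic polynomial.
xI - A = [[x - 5, 0, 1], [1, x - 6, 0], [-1, 0, x - 7]].

Expanding det(xI - A) along the first row:
det(xI - A) = + (x - 5)·det([[x - 6, 0], [0, x - 7]]) - (0)·det([[1, 0], [-1, x - 7]]) + (1)·det([[1, x - 6], [-1, 0]]).

Evaluating gives χ_A(x) = x^3 - 18x^2 + 108x - 216 = (x - 6)^3.

χ_A(x) = (x - 6)^3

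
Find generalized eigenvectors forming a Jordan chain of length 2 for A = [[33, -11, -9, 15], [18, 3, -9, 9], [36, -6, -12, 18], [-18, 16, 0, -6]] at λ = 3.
v_1 = [[2, 1, 2, -2]]^T, v_2 = [[1, 0, 0, -2]]^T

We seek v_1 ∈ ker((A - 3I)^2) \ ker(A - 3I), then set v_{i+1} = (A - 3I) v_i.

One such chain is v_1 = [[2, 1, 2, -2]]^T, v_2 = [[1, 0, 0, -2]]^T. Check: (A - 3I) v_2 = [[0, 0, 0, 0]]^T = 0.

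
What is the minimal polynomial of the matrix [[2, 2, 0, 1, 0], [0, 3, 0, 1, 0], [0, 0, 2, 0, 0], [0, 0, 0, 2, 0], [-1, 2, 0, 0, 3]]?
m_A(x) = (x - 3)(x - 2)^2

The characteristic polynomial factors as (x - 3)^2(x - 2)^3. The minimal polynomial is ∏(x - λ)^{k_λ} where k_λ is the size of the largest Jordan block at λ.

For λ = 2: rank(A - 2I) = 3, and the largest Jordan block has size 2 (the smallest k with rank((A - 2I)^k) = rank((A - 2I)^(k+1))).
For λ = 3: rank(A - 3I) = 3, and the largest Jordan block has size 1 (the smallest k with rank((A - 3I)^k) = rank((A - 3I)^(k+1))).

So m_A(x) = (x - 3)(x - 2)^2.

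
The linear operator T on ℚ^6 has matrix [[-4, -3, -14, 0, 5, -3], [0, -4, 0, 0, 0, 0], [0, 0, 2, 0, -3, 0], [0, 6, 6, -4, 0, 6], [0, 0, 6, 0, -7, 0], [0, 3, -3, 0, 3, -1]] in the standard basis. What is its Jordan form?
J = [[-4, 1, 0, 0, 0, 0], [0, -4, 0, 0, 0, 0], [0, 0, -4, 0, 0, 0], [0, 0, 0, -4, 0, 0], [0, 0, 0, 0, -1, 0], [0, 0, 0, 0, 0, -1]]

The characteristic polynomial is det(xI - A) = (x + 1)^2(x + 4)^4, so the eigenvalues are -4 (algebraic multiplicity 4), -1 (algebraic multiplicity 2).

For λ = -4: rank(A + 4I) = 3, rank((A + 4I)^2) = 2. The eigenspace has dimension 6 - 3 = 3, so there are 3 Jordan blocks; the rank sequence gives block sizes [2, 1, 1].

For λ = -1: rank(A + I) = 4. The eigenspace has dimension 6 - 4 = 2, so there are 2 Jordan blocks; the rank sequence gives block sizes [1, 1].

Assembling the blocks gives the Jordan form J above.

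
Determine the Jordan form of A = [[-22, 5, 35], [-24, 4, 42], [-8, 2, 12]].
The characteristic polynomial is det(xI - A) = (x + 2)^3, so the eigenvalues are -2 (algebraic multiplicity 3).

For λ = -2: rank(A + 2I) = 1, rank((A + 2I)^2) = 0. The eigenspace has dimension 3 - 1 = 2, so there are 2 Jordan blocks; the rank sequence gives block sizes [2, 1].

Assembling the blocks gives the Jordan form J above.

J = [[-2, 1, 0], [0, -2, 0], [0, 0, -2]]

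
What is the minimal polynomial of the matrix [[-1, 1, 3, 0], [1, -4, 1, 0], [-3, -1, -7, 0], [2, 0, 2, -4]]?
The characteristic polynomial factors as (x + 4)^4. The minimal polynomial is ∏(x - λ)^{k_λ} where k_λ is the size of the largest Jordan block at λ.

For λ = -4: rank(A + 4I) = 2, and the largest Jordan block has size 3 (the smallest k with rank((A + 4I)^k) = rank((A + 4I)^(k+1))).

So m_A(x) = (x + 4)^3.

m_A(x) = (x + 4)^3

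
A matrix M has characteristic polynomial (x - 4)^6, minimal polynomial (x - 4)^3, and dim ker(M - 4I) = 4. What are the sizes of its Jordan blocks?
Jordan blocks: (4, 3), (4, 1), (4, 1), (4, 1)

λ = 4: algebraic multiplicity 6 (exponent in χ_M), largest block size 3 (exponent in m_M), 4 blocks (geometric multiplicity). These force block sizes [3, 1, 1, 1].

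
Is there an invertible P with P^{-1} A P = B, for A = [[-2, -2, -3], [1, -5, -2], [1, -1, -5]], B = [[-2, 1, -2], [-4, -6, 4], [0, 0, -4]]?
No.

Both have characteristic polynomial (x + 4)^3, but the minimal polynomial of A is (x + 4)^3 while the minimal polynomial of B is (x + 4)^2. The minimal polynomial is a similarity invariant, so A and B are not similar.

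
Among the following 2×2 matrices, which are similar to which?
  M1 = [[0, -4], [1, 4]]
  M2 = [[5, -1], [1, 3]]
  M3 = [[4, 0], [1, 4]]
2 classes: {M1}, {M2, M3}

Characteristic polynomials: χ_{M1} = (x - 2)^2, χ_{M2} = (x - 4)^2, χ_{M3} = (x - 4)^2.

{M1}: invariant factors (x - 2)^2.

{M2, M3}: invariant factors (x - 4)^2.

Matrices are similar if and only if their invariant-factor lists agree; the partition into similarity classes is {M1}, {M2, M3}.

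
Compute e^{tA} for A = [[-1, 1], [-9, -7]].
e^{tA} = [[(3*t + 1)*e^{-4*t}, t*e^{-4*t}], [-9*t*e^{-4*t}, (1 - 3*t)*e^{-4*t}]]

A has Jordan form J = [[-4, 1], [0, -4]] with A = PJP^{-1}, so e^{tA} = P e^{tJ} P^{-1}.

For a Jordan block J_k(λ), e^{tJ_k(λ)} = e^{λt} · (I + tN + t^2 N^2/2! + ... + t^{k-1} N^{k-1}/(k-1)!) where N is the nilpotent superdiagonal part.

Assembling the blocks and conjugating back gives the entries of e^{tA} as shown above.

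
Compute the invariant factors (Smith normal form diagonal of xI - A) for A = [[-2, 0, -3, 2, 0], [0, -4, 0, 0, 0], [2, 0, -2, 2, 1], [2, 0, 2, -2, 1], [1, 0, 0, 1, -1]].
The Jordan structure of A has elementary divisors (x + 4), (x + 4), (x + 1)^3. Arranging the block sizes at each eigenvalue in decreasing order and taking row products gives the invariant factors.

Invariant factors (smallest first, each dividing the next): x + 4, (x + 1)^3(x + 4).

Check: the last factor (x + 1)^3(x + 4) is the minimal polynomial, and the product (x + 1)^3(x + 4)^2 is the characteristic polynomial.

x + 4, (x + 1)^3(x + 4)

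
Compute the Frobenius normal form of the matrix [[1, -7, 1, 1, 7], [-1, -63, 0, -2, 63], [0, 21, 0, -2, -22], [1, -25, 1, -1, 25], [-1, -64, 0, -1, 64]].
R = [[0, 0, 0, 0, -20], [1, 0, 0, 0, -64], [0, 1, 0, 0, -37], [0, 0, 1, 0, 25], [0, 0, 0, 1, 1]]

The invariant factors of A (the non-unit diagonal entries of the Smith normal form of xI - A over ℚ[x]) are (x + 5)(x^2 - 3x - 2)^2, each dividing the next. The characteristic polynomial is their product, (x + 5)(x^2 - 3x - 2)^2.

The rational canonical form is the block-diagonal matrix of companion matrices C(f_i):
R = [[0, 0, 0, 0, -20], [1, 0, 0, 0, -64], [0, 1, 0, 0, -37], [0, 0, 1, 0, 25], [0, 0, 0, 1, 1]].

Note the characteristic polynomial does not split into linear factors over ℚ, so A has no Jordan form over ℚ; the rational canonical form exists over any field.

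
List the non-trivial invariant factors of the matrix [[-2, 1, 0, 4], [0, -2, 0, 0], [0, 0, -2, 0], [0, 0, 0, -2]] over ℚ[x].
x + 2, x + 2, (x + 2)^2

The Jordan structure of A has elementary divisors (x + 2)^2, (x + 2), (x + 2). Arranging the block sizes at each eigenvalue in decreasing order and taking row products gives the invariant factors.

Invariant factors (smallest first, each dividing the next): x + 2, x + 2, (x + 2)^2.

Check: the last factor (x + 2)^2 is the minimal polynomial, and the product (x + 2)^4 is the characteristic polynomial.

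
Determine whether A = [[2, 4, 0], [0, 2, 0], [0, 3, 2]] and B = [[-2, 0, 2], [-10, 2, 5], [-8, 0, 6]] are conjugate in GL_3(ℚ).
Yes.

Two matrices over a field are similar if and only if they have the same invariant factors.

Both A and B have characteristic polynomial (x - 2)^3 and minimal polynomial (x - 2)^2. Computing further, both have invariant factors x - 2, (x - 2)^2. Hence A and B are similar.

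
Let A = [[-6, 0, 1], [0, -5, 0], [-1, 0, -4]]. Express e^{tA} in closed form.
A has Jordan form J = [[-5, 1, 0], [0, -5, 0], [0, 0, -5]] with A = PJP^{-1}, so e^{tA} = P e^{tJ} P^{-1}.

For a Jordan block J_k(λ), e^{tJ_k(λ)} = e^{λt} · (I + tN + t^2 N^2/2! + ... + t^{k-1} N^{k-1}/(k-1)!) where N is the nilpotent superdiagonal part.

Assembling the blocks and conjugating back gives the entries of e^{tA} as shown above.

e^{tA} = [[(1 - t)*e^{-5*t}, 0, t*e^{-5*t}], [0, e^{-5*t}, 0], [-t*e^{-5*t}, 0, (t + 1)*e^{-5*t}]]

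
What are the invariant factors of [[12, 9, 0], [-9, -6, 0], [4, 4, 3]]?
The Jordan structure of A has elementary divisors (x - 3)^2, (x - 3). Arranging the block sizes at each eigenvalue in decreasing order and taking row products gives the invariant factors.

Invariant factors (smallest first, each dividing the next): x - 3, (x - 3)^2.

Check: the last factor (x - 3)^2 is the minimal polynomial, and the product (x - 3)^3 is the characteristic polynomial.

x - 3, (x - 3)^2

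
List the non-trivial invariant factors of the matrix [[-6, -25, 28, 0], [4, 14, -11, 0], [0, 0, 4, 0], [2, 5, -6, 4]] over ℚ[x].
x - 4, (x - 4)^3

The Jordan structure of A has elementary divisors (x - 4)^3, (x - 4). Arranging the block sizes at each eigenvalue in decreasing order and taking row products gives the invariant factors.

Invariant factors (smallest first, each dividing the next): x - 4, (x - 4)^3.

Check: the last factor (x - 4)^3 is the minimal polynomial, and the product (x - 4)^4 is the characteristic polynomial.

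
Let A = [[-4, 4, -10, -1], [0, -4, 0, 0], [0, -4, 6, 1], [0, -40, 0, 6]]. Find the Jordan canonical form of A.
J = [[-4, 0, 0, 0], [0, -4, 0, 0], [0, 0, 6, 1], [0, 0, 0, 6]]

The characteristic polynomial is det(xI - A) = (x - 6)^2(x + 4)^2, so the eigenvalues are -4 (algebraic multiplicity 2), 6 (algebraic multiplicity 2).

For λ = -4: rank(A + 4I) = 2. The eigenspace has dimension 4 - 2 = 2, so there are 2 Jordan blocks; the rank sequence gives block sizes [1, 1].

For λ = 6: rank(A - 6I) = 3, rank((A - 6I)^2) = 2. The eigenspace has dimension 4 - 3 = 1, so there is 1 Jordan block; the rank sequence gives block sizes [2].

Assembling the blocks gives the Jordan form J above.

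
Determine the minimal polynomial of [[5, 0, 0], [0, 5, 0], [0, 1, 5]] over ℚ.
m_A(x) = (x - 5)^2

The characteristic polynomial factors as (x - 5)^3. The minimal polynomial is ∏(x - λ)^{k_λ} where k_λ is the size of the largest Jordan block at λ.

For λ = 5: rank(A - 5I) = 1, and the largest Jordan block has size 2 (the smallest k with rank((A - 5I)^k) = rank((A - 5I)^(k+1))).

So m_A(x) = (x - 5)^2.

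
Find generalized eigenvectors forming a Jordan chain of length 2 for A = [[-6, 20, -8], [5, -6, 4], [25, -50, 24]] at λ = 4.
v_1 = [[-1, 1, 4]]^T, v_2 = [[-2, 1, 5]]^T

We seek v_1 ∈ ker((A - 4I)^2) \ ker(A - 4I), then set v_{i+1} = (A - 4I) v_i.

One such chain is v_1 = [[-1, 1, 4]]^T, v_2 = [[-2, 1, 5]]^T. Check: (A - 4I) v_2 = [[0, 0, 0]]^T = 0.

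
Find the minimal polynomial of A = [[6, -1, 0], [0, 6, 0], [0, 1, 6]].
m_A(x) = (x - 6)^2

The characteristic polynomial factors as (x - 6)^3. The minimal polynomial is ∏(x - λ)^{k_λ} where k_λ is the size of the largest Jordan block at λ.

For λ = 6: rank(A - 6I) = 1, and the largest Jordan block has size 2 (the smallest k with rank((A - 6I)^k) = rank((A - 6I)^(k+1))).

So m_A(x) = (x - 6)^2.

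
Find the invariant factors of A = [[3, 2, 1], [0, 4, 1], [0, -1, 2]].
(x - 3)^3

The Jordan structure of A has elementary divisors (x - 3)^3. Arranging the block sizes at each eigenvalue in decreasing order and taking row products gives the invariant factors.

Invariant factors (smallest first, each dividing the next): (x - 3)^3.

Check: the last factor (x - 3)^3 is the minimal polynomial, and the product (x - 3)^3 is the characteristic polynomial.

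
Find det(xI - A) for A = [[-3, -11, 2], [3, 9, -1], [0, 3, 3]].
xI - A = [[x + 3, 11, -2], [-3, x - 9, 1], [0, -3, x - 3]].

Expanding det(xI - A) along the first row:
det(xI - A) = + (x + 3)·det([[x - 9, 1], [-3, x - 3]]) - (11)·det([[-3, 1], [0, x - 3]]) + (-2)·det([[-3, x - 9], [0, -3]]).

Evaluating gives χ_A(x) = x^3 - 9x^2 + 27x - 27 = (x - 3)^3.

χ_A(x) = (x - 3)^3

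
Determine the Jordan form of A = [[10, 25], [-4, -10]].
The characteristic polynomial is det(xI - A) = x^2, so the eigenvalues are 0 (algebraic multiplicity 2).

For λ = 0: rank(A) = 1, rank(A^2) = 0. The eigenspace has dimension 2 - 1 = 1, so there is 1 Jordan block; the rank sequence gives block sizes [2].

Assembling the blocks gives the Jordan form J above.

J = [[0, 1], [0, 0]]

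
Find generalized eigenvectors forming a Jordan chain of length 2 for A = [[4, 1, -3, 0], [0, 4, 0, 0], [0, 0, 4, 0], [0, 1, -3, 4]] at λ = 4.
v_1 = [[-1, 1, 0, 0]]^T, v_2 = [[1, 0, 0, 1]]^T

We seek v_1 ∈ ker((A - 4I)^2) \ ker(A - 4I), then set v_{i+1} = (A - 4I) v_i.

One such chain is v_1 = [[-1, 1, 0, 0]]^T, v_2 = [[1, 0, 0, 1]]^T. Check: (A - 4I) v_2 = [[0, 0, 0, 0]]^T = 0.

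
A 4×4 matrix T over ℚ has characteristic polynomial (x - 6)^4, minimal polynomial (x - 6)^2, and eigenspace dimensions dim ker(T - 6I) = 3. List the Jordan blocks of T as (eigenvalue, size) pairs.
λ = 6: algebraic multiplicity 4 (exponent in χ_T), largest block size 2 (exponent in m_T), 3 blocks (geometric multiplicity). These force block sizes [2, 1, 1].

Jordan blocks: (6, 2), (6, 1), (6, 1)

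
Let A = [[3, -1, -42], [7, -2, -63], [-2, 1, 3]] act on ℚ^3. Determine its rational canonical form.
R = [[0, 0, -60], [1, 0, 17], [0, 1, 4]]

The invariant factors of A (the non-unit diagonal entries of the Smith normal form of xI - A over ℚ[x]) are (x - 5)(x - 3)(x + 4), each dividing the next. The characteristic polynomial is their product, (x - 5)(x - 3)(x + 4).

The rational canonical form is the block-diagonal matrix of companion matrices C(f_i):
R = [[0, 0, -60], [1, 0, 17], [0, 1, 4]].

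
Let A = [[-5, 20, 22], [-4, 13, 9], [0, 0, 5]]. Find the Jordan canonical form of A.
J = [[3, 0, 0], [0, 5, 1], [0, 0, 5]]

The characteristic polynomial is det(xI - A) = (x - 5)^2(x - 3), so the eigenvalues are 3 (algebraic multiplicity 1), 5 (algebraic multiplicity 2).

For λ = 3: algebraic multiplicity 1 gives one 1×1 block.

For λ = 5: rank(A - 5I) = 2, rank((A - 5I)^2) = 1. The eigenspace has dimension 3 - 2 = 1, so there is 1 Jordan block; the rank sequence gives block sizes [2].

Assembling the blocks gives the Jordan form J above.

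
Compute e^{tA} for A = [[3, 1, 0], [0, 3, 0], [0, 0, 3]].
e^{tA} = [[e^{3*t}, t*e^{3*t}, 0], [0, e^{3*t}, 0], [0, 0, e^{3*t}]]

A has Jordan form J = [[3, 1, 0], [0, 3, 0], [0, 0, 3]] with A = PJP^{-1}, so e^{tA} = P e^{tJ} P^{-1}.

For a Jordan block J_k(λ), e^{tJ_k(λ)} = e^{λt} · (I + tN + t^2 N^2/2! + ... + t^{k-1} N^{k-1}/(k-1)!) where N is the nilpotent superdiagonal part.

Assembling the blocks and conjugating back gives the entries of e^{tA} as shown above.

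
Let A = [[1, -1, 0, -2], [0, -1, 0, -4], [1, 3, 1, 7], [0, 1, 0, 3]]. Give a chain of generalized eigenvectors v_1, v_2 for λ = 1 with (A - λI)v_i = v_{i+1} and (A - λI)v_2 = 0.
v_1 = [[1, 1, 2, 0]]^T, v_2 = [[-1, -2, 4, 1]]^T

We seek v_1 ∈ ker((A - I)^2) \ ker(A - I), then set v_{i+1} = (A - I) v_i.

One such chain is v_1 = [[1, 1, 2, 0]]^T, v_2 = [[-1, -2, 4, 1]]^T. Check: (A - I) v_2 = [[0, 0, 0, 0]]^T = 0.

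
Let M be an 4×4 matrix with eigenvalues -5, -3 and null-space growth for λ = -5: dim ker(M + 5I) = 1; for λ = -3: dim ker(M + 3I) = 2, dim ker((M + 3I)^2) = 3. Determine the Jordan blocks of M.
Jordan blocks: (-5, 1), (-3, 2), (-3, 1)

λ = -5: successive nullity increments [1] count blocks of size ≥ k; block sizes are [1].
λ = -3: successive nullity increments [2, 1] count blocks of size ≥ k; block sizes are [2, 1].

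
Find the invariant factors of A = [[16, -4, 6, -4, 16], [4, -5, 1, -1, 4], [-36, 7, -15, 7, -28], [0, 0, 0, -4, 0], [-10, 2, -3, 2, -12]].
The Jordan structure of A has elementary divisors (x + 4)^3, (x + 4), (x + 4). Arranging the block sizes at each eigenvalue in decreasing order and taking row products gives the invariant factors.

Invariant factors (smallest first, each dividing the next): x + 4, x + 4, (x + 4)^3.

Check: the last factor (x + 4)^3 is the minimal polynomial, and the product (x + 4)^5 is the characteristic polynomial.

x + 4, x + 4, (x + 4)^3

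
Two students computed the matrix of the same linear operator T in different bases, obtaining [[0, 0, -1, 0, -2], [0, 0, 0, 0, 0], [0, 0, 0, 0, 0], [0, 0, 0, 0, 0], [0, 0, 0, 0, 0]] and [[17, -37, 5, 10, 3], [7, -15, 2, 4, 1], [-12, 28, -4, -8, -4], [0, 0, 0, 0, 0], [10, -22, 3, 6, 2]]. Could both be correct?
Both have characteristic polynomial x^5 and minimal polynomial x^2. But rank(A) = 1 for A while rank(B) = 2 for B, so the number of Jordan blocks at λ = 0 differs. A and B are not similar.

No.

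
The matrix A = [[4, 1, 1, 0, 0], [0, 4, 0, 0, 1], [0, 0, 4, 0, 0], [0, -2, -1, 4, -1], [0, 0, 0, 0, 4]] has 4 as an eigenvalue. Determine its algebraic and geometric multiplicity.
The characteristic polynomial is (x - 4)^5, so the factor x - 4 appears with exponent 5: the algebraic multiplicity is 5.

rank(A - 4I) = 3, so the eigenspace has dimension 5 - 3 = 2: the geometric multiplicity is 2.

Since 2 < 5, A is not diagonalizable.

algebraic multiplicity 5, geometric multiplicity 2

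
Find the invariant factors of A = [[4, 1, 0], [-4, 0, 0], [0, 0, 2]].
The Jordan structure of A has elementary divisors (x - 2)^2, (x - 2). Arranging the block sizes at each eigenvalue in decreasing order and taking row products gives the invariant factors.

Invariant factors (smallest first, each dividing the next): x - 2, (x - 2)^2.

Check: the last factor (x - 2)^2 is the minimal polynomial, and the product (x - 2)^3 is the characteristic polynomial.

x - 2, (x - 2)^2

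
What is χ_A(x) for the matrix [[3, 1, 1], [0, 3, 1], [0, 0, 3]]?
xI - A = [[x - 3, -1, -1], [0, x - 3, -1], [0, 0, x - 3]].

Expanding det(xI - A) along the first row:
det(xI - A) = + (x - 3)·det([[x - 3, -1], [0, x - 3]]) - (-1)·det([[0, -1], [0, x - 3]]) + (-1)·det([[0, x - 3], [0, 0]]).

Evaluating gives χ_A(x) = x^3 - 9x^2 + 27x - 27 = (x - 3)^3.

χ_A(x) = (x - 3)^3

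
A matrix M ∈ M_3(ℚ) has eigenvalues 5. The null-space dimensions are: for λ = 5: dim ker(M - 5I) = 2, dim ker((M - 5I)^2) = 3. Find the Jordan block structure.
Jordan blocks: (5, 2), (5, 1)

λ = 5: successive nullity increments [2, 1] count blocks of size ≥ k; block sizes are [2, 1].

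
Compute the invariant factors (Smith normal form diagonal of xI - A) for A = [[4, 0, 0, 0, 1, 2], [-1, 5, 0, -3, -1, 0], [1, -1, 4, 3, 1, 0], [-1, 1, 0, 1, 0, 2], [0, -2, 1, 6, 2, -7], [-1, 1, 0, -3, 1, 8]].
The Jordan structure of A has elementary divisors (x - 4)^3, (x - 4)^2, (x - 4). Arranging the block sizes at each eigenvalue in decreasing order and taking row products gives the invariant factors.

Invariant factors (smallest first, each dividing the next): x - 4, (x - 4)^2, (x - 4)^3.

Check: the last factor (x - 4)^3 is the minimal polynomial, and the product (x - 4)^6 is the characteristic polynomial.

x - 4, (x - 4)^2, (x - 4)^3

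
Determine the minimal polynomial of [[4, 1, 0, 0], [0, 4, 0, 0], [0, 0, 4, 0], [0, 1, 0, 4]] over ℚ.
The characteristic polynomial factors as (x - 4)^4. The minimal polynomial is ∏(x - λ)^{k_λ} where k_λ is the size of the largest Jordan block at λ.

For λ = 4: rank(A - 4I) = 1, and the largest Jordan block has size 2 (the smallest k with rank((A - 4I)^k) = rank((A - 4I)^(k+1))).

So m_A(x) = (x - 4)^2.

m_A(x) = (x - 4)^2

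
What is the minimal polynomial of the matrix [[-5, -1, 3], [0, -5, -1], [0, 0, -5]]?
The characteristic polynomial factors as (x + 5)^3. The minimal polynomial is ∏(x - λ)^{k_λ} where k_λ is the size of the largest Jordan block at λ.

For λ = -5: rank(A + 5I) = 2, and the largest Jordan block has size 3 (the smallest k with rank((A + 5I)^k) = rank((A + 5I)^(k+1))).

So m_A(x) = (x + 5)^3.

m_A(x) = (x + 5)^3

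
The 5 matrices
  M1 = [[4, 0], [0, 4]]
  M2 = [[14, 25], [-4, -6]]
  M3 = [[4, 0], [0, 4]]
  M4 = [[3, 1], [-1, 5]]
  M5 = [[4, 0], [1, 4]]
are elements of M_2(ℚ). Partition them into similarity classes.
2 classes: {M1, M3}, {M2, M4, M5}

Characteristic polynomials: χ_{M1} = (x - 4)^2, χ_{M2} = (x - 4)^2, χ_{M3} = (x - 4)^2, χ_{M4} = (x - 4)^2, χ_{M5} = (x - 4)^2.

{M1, M3}: invariant factors x - 4, x - 4.

{M2, M4, M5}: invariant factors (x - 4)^2.

Matrices are similar if and only if their invariant-factor lists agree; the partition into similarity classes is {M1, M3}, {M2, M4, M5}.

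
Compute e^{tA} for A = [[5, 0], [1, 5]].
A has Jordan form J = [[5, 1], [0, 5]] with A = PJP^{-1}, so e^{tA} = P e^{tJ} P^{-1}.

For a Jordan block J_k(λ), e^{tJ_k(λ)} = e^{λt} · (I + tN + t^2 N^2/2! + ... + t^{k-1} N^{k-1}/(k-1)!) where N is the nilpotent superdiagonal part.

Assembling the blocks and conjugating back gives the entries of e^{tA} as shown above.

e^{tA} = [[e^{5*t}, 0], [t*e^{5*t}, e^{5*t}]]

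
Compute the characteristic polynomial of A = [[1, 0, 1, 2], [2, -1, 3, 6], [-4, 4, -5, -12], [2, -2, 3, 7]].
χ_A(x) = (x - 1)^3(x + 1)

xI - A = [[x - 1, 0, -1, -2], [-2, x + 1, -3, -6], [4, -4, x + 5, 12], [-2, 2, -3, x - 7]].

Expanding det(xI - A) along the first row:
det(xI - A) = + (x - 1)·det([[x + 1, -3, -6], [-4, x + 5, 12], [2, -3, x - 7]]) - (0)·det([[-2, -3, -6], [4, x + 5, 12], [-2, -3, x - 7]]) + (-1)·det([[-2, x + 1, -6], [4, -4, 12], [-2, 2, x - 7]]) - (-2)·det([[-2, x + 1, -3], [4, -4, x + 5], [-2, 2, -3]]).

Evaluating gives χ_A(x) = x^4 - 2x^3 + 2x - 1 = (x - 1)^3(x + 1).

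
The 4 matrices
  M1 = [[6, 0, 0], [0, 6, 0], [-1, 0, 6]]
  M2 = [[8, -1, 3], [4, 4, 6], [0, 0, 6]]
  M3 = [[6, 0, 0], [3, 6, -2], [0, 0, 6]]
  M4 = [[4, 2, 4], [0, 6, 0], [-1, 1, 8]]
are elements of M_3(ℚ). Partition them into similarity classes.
Characteristic polynomials: χ_{M1} = (x - 6)^3, χ_{M2} = (x - 6)^3, χ_{M3} = (x - 6)^3, χ_{M4} = (x - 6)^3.

{M1, M2, M3, M4}: invariant factors x - 6, (x - 6)^2.

Matrices are similar if and only if their invariant-factor lists agree; the partition into similarity classes is {M1, M2, M3, M4}.

1 class: {M1, M2, M3, M4}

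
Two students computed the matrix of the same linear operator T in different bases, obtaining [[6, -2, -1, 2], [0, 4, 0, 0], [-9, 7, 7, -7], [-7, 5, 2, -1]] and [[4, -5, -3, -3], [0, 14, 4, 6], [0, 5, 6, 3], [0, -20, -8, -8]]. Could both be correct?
Yes.

Two matrices over a field are similar if and only if they have the same invariant factors.

Both A and B have characteristic polynomial (x - 4)^4 and minimal polynomial (x - 4)^3. Computing further, both have invariant factors x - 4, (x - 4)^3. Hence A and B are similar.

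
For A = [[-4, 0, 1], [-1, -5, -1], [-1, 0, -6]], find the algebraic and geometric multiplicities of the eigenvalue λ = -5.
The characteristic polynomial is (x + 5)^3, so the factor x + 5 appears with exponent 3: the algebraic multiplicity is 3.

rank(A + 5I) = 1, so the eigenspace has dimension 3 - 1 = 2: the geometric multiplicity is 2.

Since 2 < 3, A is not diagonalizable.

algebraic multiplicity 3, geometric multiplicity 2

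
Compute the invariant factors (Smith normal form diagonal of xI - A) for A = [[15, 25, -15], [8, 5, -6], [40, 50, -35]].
x + 5, (x + 5)^2

The Jordan structure of A has elementary divisors (x + 5)^2, (x + 5). Arranging the block sizes at each eigenvalue in decreasing order and taking row products gives the invariant factors.

Invariant factors (smallest first, each dividing the next): x + 5, (x + 5)^2.

Check: the last factor (x + 5)^2 is the minimal polynomial, and the product (x + 5)^3 is the characteristic polynomial.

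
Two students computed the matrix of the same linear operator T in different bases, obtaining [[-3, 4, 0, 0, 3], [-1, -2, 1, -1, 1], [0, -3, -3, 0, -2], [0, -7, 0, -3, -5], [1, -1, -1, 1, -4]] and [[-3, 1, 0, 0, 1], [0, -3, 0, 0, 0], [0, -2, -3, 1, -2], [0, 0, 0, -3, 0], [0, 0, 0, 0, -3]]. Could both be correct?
Both have characteristic polynomial (x + 3)^5, but the minimal polynomial of A is (x + 3)^3 while the minimal polynomial of B is (x + 3)^2. The minimal polynomial is a similarity invariant, so A and B are not similar.

No.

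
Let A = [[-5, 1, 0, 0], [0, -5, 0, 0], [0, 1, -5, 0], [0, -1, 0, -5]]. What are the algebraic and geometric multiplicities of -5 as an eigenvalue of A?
The characteristic polynomial is (x + 5)^4, so the factor x + 5 appears with exponent 4: the algebraic multiplicity is 4.

rank(A + 5I) = 1, so the eigenspace has dimension 4 - 1 = 3: the geometric multiplicity is 3.

Since 3 < 4, A is not diagonalizable.

algebraic multiplicity 4, geometric multiplicity 3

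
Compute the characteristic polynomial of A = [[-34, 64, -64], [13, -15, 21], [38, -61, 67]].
χ_A(x) = (x - 6)^3

xI - A = [[x + 34, -64, 64], [-13, x + 15, -21], [-38, 61, x - 67]].

Expanding det(xI - A) along the first row:
det(xI - A) = + (x + 34)·det([[x + 15, -21], [61, x - 67]]) - (-64)·det([[-13, -21], [-38, x - 67]]) + (64)·det([[-13, x + 15], [-38, 61]]).

Evaluating gives χ_A(x) = x^3 - 18x^2 + 108x - 216 = (x - 6)^3.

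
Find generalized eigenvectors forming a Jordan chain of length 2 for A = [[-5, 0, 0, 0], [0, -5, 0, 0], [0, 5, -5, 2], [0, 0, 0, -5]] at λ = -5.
We seek v_1 ∈ ker((A + 5I)^2) \ ker(A + 5I), then set v_{i+1} = (A + 5I) v_i.

One such chain is v_1 = [[-7, 1, -2, -2]]^T, v_2 = [[0, 0, 1, 0]]^T. Check: (A + 5I) v_2 = [[0, 0, 0, 0]]^T = 0.

v_1 = [[-7, 1, -2, -2]]^T, v_2 = [[0, 0, 1, 0]]^T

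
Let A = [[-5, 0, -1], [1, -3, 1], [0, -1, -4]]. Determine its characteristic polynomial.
χ_A(x) = (x + 4)^3

xI - A = [[x + 5, 0, 1], [-1, x + 3, -1], [0, 1, x + 4]].

Expanding det(xI - A) along the first row:
det(xI - A) = + (x + 5)·det([[x + 3, -1], [1, x + 4]]) - (0)·det([[-1, -1], [0, x + 4]]) + (1)·det([[-1, x + 3], [0, 1]]).

Evaluating gives χ_A(x) = x^3 + 12x^2 + 48x + 64 = (x + 4)^3.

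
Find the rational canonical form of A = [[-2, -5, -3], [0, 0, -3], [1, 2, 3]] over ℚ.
R = [[0, 0, 3], [1, 0, -3], [0, 1, 1]]

The invariant factors of A (the non-unit diagonal entries of the Smith normal form of xI - A over ℚ[x]) are (x - 1)(x^2 + 3), each dividing the next. The characteristic polynomial is their product, (x - 1)(x^2 + 3).

The rational canonical form is the block-diagonal matrix of companion matrices C(f_i):
R = [[0, 0, 3], [1, 0, -3], [0, 1, 1]].

Note the characteristic polynomial does not split into linear factors over ℚ, so A has no Jordan form over ℚ; the rational canonical form exists over any field.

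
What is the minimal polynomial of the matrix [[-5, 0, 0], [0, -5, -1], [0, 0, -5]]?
The characteristic polynomial factors as (x + 5)^3. The minimal polynomial is ∏(x - λ)^{k_λ} where k_λ is the size of the largest Jordan block at λ.

For λ = -5: rank(A + 5I) = 1, and the largest Jordan block has size 2 (the smallest k with rank((A + 5I)^k) = rank((A + 5I)^(k+1))).

So m_A(x) = (x + 5)^2.

m_A(x) = (x + 5)^2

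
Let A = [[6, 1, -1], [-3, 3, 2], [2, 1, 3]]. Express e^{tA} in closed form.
A has Jordan form J = [[4, 1, 0], [0, 4, 1], [0, 0, 4]] with A = PJP^{-1}, so e^{tA} = P e^{tJ} P^{-1}.

For a Jordan block J_k(λ), e^{tJ_k(λ)} = e^{λt} · (I + tN + t^2 N^2/2! + ... + t^{k-1} N^{k-1}/(k-1)!) where N is the nilpotent superdiagonal part.

Assembling the blocks and conjugating back gives the entries of e^{tA} as shown above.

e^{tA} = [[(-t^2 + 4*t + 2)*e^{4*t}/2, t*e^{4*t}, t*(t - 2)*e^{4*t}/2], [t*(t - 6)*e^{4*t}/2, (1 - t)*e^{4*t}, t*(4 - t)*e^{4*t}/2], [t*(4 - t)*e^{4*t}/2, t*e^{4*t}, (t^2/2 - t + 1)*e^{4*t}]]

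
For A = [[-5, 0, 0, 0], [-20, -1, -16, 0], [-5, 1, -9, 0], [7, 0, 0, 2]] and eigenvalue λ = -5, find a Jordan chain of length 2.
We seek v_1 ∈ ker((A + 5I)^2) \ ker(A + 5I), then set v_{i+1} = (A + 5I) v_i.

One such chain is v_1 = [[0, 1, 0, 0]]^T, v_2 = [[0, 4, 1, 0]]^T. Check: (A + 5I) v_2 = [[0, 0, 0, 0]]^T = 0.

v_1 = [[0, 1, 0, 0]]^T, v_2 = [[0, 4, 1, 0]]^T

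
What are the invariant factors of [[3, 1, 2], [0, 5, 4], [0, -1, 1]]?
x - 3, (x - 3)^2

The Jordan structure of A has elementary divisors (x - 3)^2, (x - 3). Arranging the block sizes at each eigenvalue in decreasing order and taking row products gives the invariant factors.

Invariant factors (smallest first, each dividing the next): x - 3, (x - 3)^2.

Check: the last factor (x - 3)^2 is the minimal polynomial, and the product (x - 3)^3 is the characteristic polynomial.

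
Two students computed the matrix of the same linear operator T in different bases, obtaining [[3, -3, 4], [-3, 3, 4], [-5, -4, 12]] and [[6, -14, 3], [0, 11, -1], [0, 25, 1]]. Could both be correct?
Two matrices over a field are similar if and only if they have the same invariant factors.

Both A and B have characteristic polynomial (x - 6)^3 and minimal polynomial (x - 6)^3. Computing further, both have invariant factors (x - 6)^3. Hence A and B are similar.

Yes.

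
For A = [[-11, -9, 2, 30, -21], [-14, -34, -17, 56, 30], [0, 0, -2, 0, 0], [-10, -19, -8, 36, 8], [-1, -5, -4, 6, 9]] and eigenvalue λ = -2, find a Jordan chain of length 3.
We seek v_1 ∈ ker((A + 2I)^3) \ ker((A + 2I)^2), then set v_{i+1} = (A + 2I) v_i.

One such chain is v_1 = [[0, 4, 1, 2, 1]]^T, v_2 = [[5, -3, 0, 0, -1]]^T, v_3 = [[3, -4, 0, -1, -1]]^T. Check: (A + 2I) v_3 = [[0, 0, 0, 0, 0]]^T = 0.

v_1 = [[0, 4, 1, 2, 1]]^T, v_2 = [[5, -3, 0, 0, -1]]^T, v_3 = [[3, -4, 0, -1, -1]]^T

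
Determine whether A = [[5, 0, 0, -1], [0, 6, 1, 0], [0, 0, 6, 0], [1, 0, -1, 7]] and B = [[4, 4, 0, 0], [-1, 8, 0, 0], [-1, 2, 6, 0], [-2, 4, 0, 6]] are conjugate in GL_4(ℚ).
No.

Both have characteristic polynomial (x - 6)^4, but the minimal polynomial of A is (x - 6)^3 while the minimal polynomial of B is (x - 6)^2. The minimal polynomial is a similarity invariant, so A and B are not similar.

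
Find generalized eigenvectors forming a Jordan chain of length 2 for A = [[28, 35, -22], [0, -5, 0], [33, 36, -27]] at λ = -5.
v_1 = [[-1, 1, 0]]^T, v_2 = [[2, 0, 3]]^T

We seek v_1 ∈ ker((A + 5I)^2) \ ker(A + 5I), then set v_{i+1} = (A + 5I) v_i.

One such chain is v_1 = [[-1, 1, 0]]^T, v_2 = [[2, 0, 3]]^T. Check: (A + 5I) v_2 = [[0, 0, 0]]^T = 0.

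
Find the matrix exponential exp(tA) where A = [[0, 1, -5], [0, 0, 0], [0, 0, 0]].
e^{tA} = [[1, t, -5*t], [0, 1, 0], [0, 0, 1]]

A has Jordan form J = [[0, 1, 0], [0, 0, 0], [0, 0, 0]] with A = PJP^{-1}, so e^{tA} = P e^{tJ} P^{-1}.

For a Jordan block J_k(λ), e^{tJ_k(λ)} = e^{λt} · (I + tN + t^2 N^2/2! + ... + t^{k-1} N^{k-1}/(k-1)!) where N is the nilpotent superdiagonal part.

Assembling the blocks and conjugating back gives the entries of e^{tA} as shown above.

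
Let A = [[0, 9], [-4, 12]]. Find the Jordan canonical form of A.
J = [[6, 1], [0, 6]]

The characteristic polynomial is det(xI - A) = (x - 6)^2, so the eigenvalues are 6 (algebraic multiplicity 2).

For λ = 6: rank(A - 6I) = 1, rank((A - 6I)^2) = 0. The eigenspace has dimension 2 - 1 = 1, so there is 1 Jordan block; the rank sequence gives block sizes [2].

Assembling the blocks gives the Jordan form J above.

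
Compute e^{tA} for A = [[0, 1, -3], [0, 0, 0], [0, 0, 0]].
e^{tA} = [[1, t, -3*t], [0, 1, 0], [0, 0, 1]]

A has Jordan form J = [[0, 1, 0], [0, 0, 0], [0, 0, 0]] with A = PJP^{-1}, so e^{tA} = P e^{tJ} P^{-1}.

For a Jordan block J_k(λ), e^{tJ_k(λ)} = e^{λt} · (I + tN + t^2 N^2/2! + ... + t^{k-1} N^{k-1}/(k-1)!) where N is the nilpotent superdiagonal part.

Assembling the blocks and conjugating back gives the entries of e^{tA} as shown above.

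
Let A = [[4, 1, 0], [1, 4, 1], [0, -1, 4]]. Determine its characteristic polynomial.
xI - A = [[x - 4, -1, 0], [-1, x - 4, -1], [0, 1, x - 4]].

Expanding det(xI - A) along the first row:
det(xI - A) = + (x - 4)·det([[x - 4, -1], [1, x - 4]]) - (-1)·det([[-1, -1], [0, x - 4]]) + (0)·det([[-1, x - 4], [0, 1]]).

Evaluating gives χ_A(x) = x^3 - 12x^2 + 48x - 64 = (x - 4)^3.

χ_A(x) = (x - 4)^3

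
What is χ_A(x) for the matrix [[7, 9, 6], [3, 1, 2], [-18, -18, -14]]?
xI - A = [[x - 7, -9, -6], [-3, x - 1, -2], [18, 18, x + 14]].

Expanding det(xI - A) along the first row:
det(xI - A) = + (x - 7)·det([[x - 1, -2], [18, x + 14]]) - (-9)·det([[-3, -2], [18, x + 14]]) + (-6)·det([[-3, x - 1], [18, 18]]).

Evaluating gives χ_A(x) = x^3 + 6x^2 + 12x + 8 = (x + 2)^3.

χ_A(x) = (x + 2)^3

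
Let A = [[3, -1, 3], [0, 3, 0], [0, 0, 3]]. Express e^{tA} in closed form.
A has Jordan form J = [[3, 1, 0], [0, 3, 0], [0, 0, 3]] with A = PJP^{-1}, so e^{tA} = P e^{tJ} P^{-1}.

For a Jordan block J_k(λ), e^{tJ_k(λ)} = e^{λt} · (I + tN + t^2 N^2/2! + ... + t^{k-1} N^{k-1}/(k-1)!) where N is the nilpotent superdiagonal part.

Assembling the blocks and conjugating back gives the entries of e^{tA} as shown above.

e^{tA} = [[e^{3*t}, -t*e^{3*t}, 3*t*e^{3*t}], [0, e^{3*t}, 0], [0, 0, e^{3*t}]]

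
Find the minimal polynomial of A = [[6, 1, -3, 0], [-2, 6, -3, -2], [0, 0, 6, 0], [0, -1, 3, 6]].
m_A(x) = (x - 6)^3

The characteristic polynomial factors as (x - 6)^4. The minimal polynomial is ∏(x - λ)^{k_λ} where k_λ is the size of the largest Jordan block at λ.

For λ = 6: rank(A - 6I) = 2, and the largest Jordan block has size 3 (the smallest k with rank((A - 6I)^k) = rank((A - 6I)^(k+1))).

So m_A(x) = (x - 6)^3.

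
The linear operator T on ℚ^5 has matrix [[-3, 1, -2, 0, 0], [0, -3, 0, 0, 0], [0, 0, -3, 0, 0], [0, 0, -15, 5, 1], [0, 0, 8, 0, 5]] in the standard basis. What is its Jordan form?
J = [[-3, 1, 0, 0, 0], [0, -3, 0, 0, 0], [0, 0, -3, 0, 0], [0, 0, 0, 5, 1], [0, 0, 0, 0, 5]]

The characteristic polynomial is det(xI - A) = (x - 5)^2(x + 3)^3, so the eigenvalues are -3 (algebraic multiplicity 3), 5 (algebraic multiplicity 2).

For λ = -3: rank(A + 3I) = 3, rank((A + 3I)^2) = 2. The eigenspace has dimension 5 - 3 = 2, so there are 2 Jordan blocks; the rank sequence gives block sizes [2, 1].

For λ = 5: rank(A - 5I) = 4, rank((A - 5I)^2) = 3. The eigenspace has dimension 5 - 4 = 1, so there is 1 Jordan block; the rank sequence gives block sizes [2].

Assembling the blocks gives the Jordan form J above.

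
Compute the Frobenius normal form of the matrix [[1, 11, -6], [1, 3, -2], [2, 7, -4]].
The invariant factors of A (the non-unit diagonal entries of the Smith normal form of xI - A over ℚ[x]) are x^3 + 2x + 4, each dividing the next. The characteristic polynomial is their product, x^3 + 2x + 4.

The rational canonical form is the block-diagonal matrix of companion matrices C(f_i):
R = [[0, 0, -4], [1, 0, -2], [0, 1, 0]].

Note the characteristic polynomial does not split into linear factors over ℚ, so A has no Jordan form over ℚ; the rational canonical form exists over any field.

R = [[0, 0, -4], [1, 0, -2], [0, 1, 0]]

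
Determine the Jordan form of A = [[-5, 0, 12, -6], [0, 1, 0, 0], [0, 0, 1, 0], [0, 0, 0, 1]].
The characteristic polynomial is det(xI - A) = (x - 1)^3(x + 5), so the eigenvalues are -5 (algebraic multiplicity 1), 1 (algebraic multiplicity 3).

For λ = -5: algebraic multiplicity 1 gives one 1×1 block.

For λ = 1: rank(A - I) = 1. The eigenspace has dimension 4 - 1 = 3, so there are 3 Jordan blocks; the rank sequence gives block sizes [1, 1, 1].

Assembling the blocks gives the Jordan form J above.

J = [[-5, 0, 0, 0], [0, 1, 0, 0], [0, 0, 1, 0], [0, 0, 0, 1]]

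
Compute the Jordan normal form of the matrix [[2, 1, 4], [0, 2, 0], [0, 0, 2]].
J = [[2, 1, 0], [0, 2, 0], [0, 0, 2]]

The characteristic polynomial is det(xI - A) = (x - 2)^3, so the eigenvalues are 2 (algebraic multiplicity 3).

For λ = 2: rank(A - 2I) = 1, rank((A - 2I)^2) = 0. The eigenspace has dimension 3 - 1 = 2, so there are 2 Jordan blocks; the rank sequence gives block sizes [2, 1].

Assembling the blocks gives the Jordan form J above.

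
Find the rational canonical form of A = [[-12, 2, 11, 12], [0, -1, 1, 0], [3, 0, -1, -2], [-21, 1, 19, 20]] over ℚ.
The invariant factors of A (the non-unit diagonal entries of the Smith normal form of xI - A over ℚ[x]) are (x - 6)(x^3 + 2x - 1), each dividing the next. The characteristic polynomial is their product, (x - 6)(x^3 + 2x - 1).

The rational canonical form is the block-diagonal matrix of companion matrices C(f_i):
R = [[0, 0, 0, -6], [1, 0, 0, 13], [0, 1, 0, -2], [0, 0, 1, 6]].

Note the characteristic polynomial does not split into linear factors over ℚ, so A has no Jordan form over ℚ; the rational canonical form exists over any field.

R = [[0, 0, 0, -6], [1, 0, 0, 13], [0, 1, 0, -2], [0, 0, 1, 6]]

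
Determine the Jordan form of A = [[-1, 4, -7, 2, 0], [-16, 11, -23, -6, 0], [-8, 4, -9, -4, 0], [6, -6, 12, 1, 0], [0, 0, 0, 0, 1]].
J = [[-1, 0, 0, 0, 0], [0, 1, 1, 0, 0], [0, 0, 1, 0, 0], [0, 0, 0, 1, 0], [0, 0, 0, 0, 1]]

The characteristic polynomial is det(xI - A) = (x - 1)^4(x + 1), so the eigenvalues are -1 (algebraic multiplicity 1), 1 (algebraic multiplicity 4).

For λ = -1: algebraic multiplicity 1 gives one 1×1 block.

For λ = 1: rank(A - I) = 2, rank((A - I)^2) = 1. The eigenspace has dimension 5 - 2 = 3, so there are 3 Jordan blocks; the rank sequence gives block sizes [2, 1, 1].

Assembling the blocks gives the Jordan form J above.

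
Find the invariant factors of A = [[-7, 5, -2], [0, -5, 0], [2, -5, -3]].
x + 5, (x + 5)^2

The Jordan structure of A has elementary divisors (x + 5)^2, (x + 5). Arranging the block sizes at each eigenvalue in decreasing order and taking row products gives the invariant factors.

Invariant factors (smallest first, each dividing the next): x + 5, (x + 5)^2.

Check: the last factor (x + 5)^2 is the minimal polynomial, and the product (x + 5)^3 is the characteristic polynomial.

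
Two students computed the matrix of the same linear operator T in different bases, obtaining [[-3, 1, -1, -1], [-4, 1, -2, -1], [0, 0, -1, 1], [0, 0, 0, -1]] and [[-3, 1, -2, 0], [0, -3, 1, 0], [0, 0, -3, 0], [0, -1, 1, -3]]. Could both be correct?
No.

trace(A) = -4 but trace(B) = -12. The trace is a similarity invariant, so A and B are not similar.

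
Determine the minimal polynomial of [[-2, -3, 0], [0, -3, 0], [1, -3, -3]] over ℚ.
m_A(x) = (x + 2)(x + 3)

The characteristic polynomial factors as (x + 2)(x + 3)^2. The minimal polynomial is ∏(x - λ)^{k_λ} where k_λ is the size of the largest Jordan block at λ.

For λ = -3: rank(A + 3I) = 1, and the largest Jordan block has size 1 (the smallest k with rank((A + 3I)^k) = rank((A + 3I)^(k+1))).
For λ = -2: rank(A + 2I) = 2, and the largest Jordan block has size 1 (the smallest k with rank((A + 2I)^k) = rank((A + 2I)^(k+1))).

So m_A(x) = (x + 2)(x + 3).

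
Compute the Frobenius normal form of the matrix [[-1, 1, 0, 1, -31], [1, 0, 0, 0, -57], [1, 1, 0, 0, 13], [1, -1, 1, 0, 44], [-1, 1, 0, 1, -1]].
The invariant factors of A (the non-unit diagonal entries of the Smith normal form of xI - A over ℚ[x]) are (x - 3)(x + 5)(x^3 - 4x - 2), each dividing the next. The characteristic polynomial is their product, (x - 3)(x + 5)(x^3 - 4x - 2).

The rational canonical form is the block-diagonal matrix of companion matrices C(f_i):
R = [[0, 0, 0, 0, -30], [1, 0, 0, 0, -56], [0, 1, 0, 0, 10], [0, 0, 1, 0, 19], [0, 0, 0, 1, -2]].

Note the characteristic polynomial does not split into linear factors over ℚ, so A has no Jordan form over ℚ; the rational canonical form exists over any field.

R = [[0, 0, 0, 0, -30], [1, 0, 0, 0, -56], [0, 1, 0, 0, 10], [0, 0, 1, 0, 19], [0, 0, 0, 1, -2]]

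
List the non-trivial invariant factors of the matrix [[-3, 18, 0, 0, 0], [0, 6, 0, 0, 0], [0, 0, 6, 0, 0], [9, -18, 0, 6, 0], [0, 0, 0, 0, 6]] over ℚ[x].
x - 6, x - 6, x - 6, (x - 6)(x + 3)

The Jordan structure of A has elementary divisors (x + 3), (x - 6), (x - 6), (x - 6), (x - 6). Arranging the block sizes at each eigenvalue in decreasing order and taking row products gives the invariant factors.

Invariant factors (smallest first, each dividing the next): x - 6, x - 6, x - 6, (x - 6)(x + 3).

Check: the last factor (x - 6)(x + 3) is the minimal polynomial, and the product (x - 6)^4(x + 3) is the characteristic polynomial.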